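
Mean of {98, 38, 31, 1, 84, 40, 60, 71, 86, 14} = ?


Sum = 98 + 38 + 31 + 1 + 84 + 40 + 60 + 71 + 86 + 14 = 523
n = 10
Mean = 523/10 = 52.3000

Mean = 52.3000


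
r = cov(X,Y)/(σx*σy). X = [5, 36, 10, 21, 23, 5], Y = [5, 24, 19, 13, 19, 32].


Mean X = 16.6667, Mean Y = 18.6667
SD X = 11.175370, SD Y = 8.419554
Cov = 13.722222
r = 13.722222/(11.175370*8.419554) = 0.1458

r = 0.1458


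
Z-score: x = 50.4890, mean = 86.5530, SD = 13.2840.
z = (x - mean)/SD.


z = (50.4890 - 86.5530)/13.2840
= -36.0640/13.2840
= -2.7148

z = -2.7148


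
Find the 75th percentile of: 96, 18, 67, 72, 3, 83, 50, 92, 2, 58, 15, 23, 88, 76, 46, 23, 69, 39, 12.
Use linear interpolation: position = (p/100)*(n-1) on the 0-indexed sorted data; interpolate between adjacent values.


Sorted: 2, 3, 12, 15, 18, 23, 23, 39, 46, 50, 58, 67, 69, 72, 76, 83, 88, 92, 96
n = 19
Index = 75/100 * 18 = 13.5000
Lower = data[13] = 72, Upper = data[14] = 76
P75 = 72 + 0.5000*(4) = 74.0000

P75 = 74.0000


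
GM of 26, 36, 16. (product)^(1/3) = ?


Product = 26 × 36 × 16 = 14976
GM = 14976^(1/3) = 24.6490

GM = 24.6490


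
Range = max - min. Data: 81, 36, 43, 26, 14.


Max = 81, Min = 14
Range = 81 - 14 = 67

Range = 67


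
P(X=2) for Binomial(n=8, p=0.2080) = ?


C(8,2) = 28
p^2 = 0.043264
(1-p)^6 = 0.246803
P = 28 * 0.043264 * 0.246803 = 0.2990

P(X=2) = 0.2990


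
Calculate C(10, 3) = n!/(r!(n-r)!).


C(10,3) = 10!/(3! × 7!)
= 3628800/(6 × 5040)
= 120

C(10,3) = 120


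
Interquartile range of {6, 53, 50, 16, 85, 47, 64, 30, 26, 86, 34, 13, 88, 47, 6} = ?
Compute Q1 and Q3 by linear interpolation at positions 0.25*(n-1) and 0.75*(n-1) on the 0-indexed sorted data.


Sorted: 6, 6, 13, 16, 26, 30, 34, 47, 47, 50, 53, 64, 85, 86, 88
Q1 (25th %ile) = 21.0000
Q3 (75th %ile) = 58.5000
IQR = 58.5000 - 21.0000 = 37.5000

IQR = 37.5000


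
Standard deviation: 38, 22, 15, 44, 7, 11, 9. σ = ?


Mean = 20.8571
Variance = 184.9796
SD = sqrt(184.9796) = 13.6007

SD = 13.6007


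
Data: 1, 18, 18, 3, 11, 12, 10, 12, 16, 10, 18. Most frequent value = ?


Frequencies: 1:1, 3:1, 10:2, 11:1, 12:2, 16:1, 18:3
Max frequency = 3
Mode = 18

Mode = 18


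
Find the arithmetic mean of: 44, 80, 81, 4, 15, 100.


Sum = 44 + 80 + 81 + 4 + 15 + 100 = 324
n = 6
Mean = 324/6 = 54.0000

Mean = 54.0000


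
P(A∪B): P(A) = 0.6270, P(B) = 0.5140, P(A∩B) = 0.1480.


P(A∪B) = 0.6270 + 0.5140 - 0.1480
= 1.1410 - 0.1480
= 0.9930

P(A∪B) = 0.9930


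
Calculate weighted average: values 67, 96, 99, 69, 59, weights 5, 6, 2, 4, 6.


Numerator = 67*5 + 96*6 + 99*2 + 69*4 + 59*6 = 1739
Denominator = 5 + 6 + 2 + 4 + 6 = 23
WM = 1739/23 = 75.6087

WM = 75.6087


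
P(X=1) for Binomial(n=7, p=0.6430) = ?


C(7,1) = 7
p^1 = 0.643000
(1-p)^6 = 0.002070
P = 7 * 0.643000 * 0.002070 = 0.0093

P(X=1) = 0.0093


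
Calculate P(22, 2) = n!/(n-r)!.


P(22,2) = 22!/20!
= 1124000727777607680000/2432902008176640000
= 462

P(22,2) = 462


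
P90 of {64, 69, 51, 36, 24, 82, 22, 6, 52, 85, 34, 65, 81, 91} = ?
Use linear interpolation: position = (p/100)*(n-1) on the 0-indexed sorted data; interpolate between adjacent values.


Sorted: 6, 22, 24, 34, 36, 51, 52, 64, 65, 69, 81, 82, 85, 91
n = 14
Index = 90/100 * 13 = 11.7000
Lower = data[11] = 82, Upper = data[12] = 85
P90 = 82 + 0.7000*(3) = 84.1000

P90 = 84.1000


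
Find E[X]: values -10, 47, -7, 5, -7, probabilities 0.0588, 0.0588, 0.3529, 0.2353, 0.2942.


E[X] = -10*0.0588 + 47*0.0588 - 7*0.3529 + 5*0.2353 - 7*0.2942
= -0.5880 + 2.7636 - 2.4703 + 1.1765 - 2.0594
= -1.1776

E[X] = -1.1776


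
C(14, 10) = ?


C(14,10) = 14!/(10! × 4!)
= 87178291200/(3628800 × 24)
= 1001

C(14,10) = 1001


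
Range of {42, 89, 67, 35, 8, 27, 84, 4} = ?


Max = 89, Min = 4
Range = 89 - 4 = 85

Range = 85


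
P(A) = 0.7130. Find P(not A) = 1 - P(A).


P(not A) = 1 - 0.7130 = 0.2870

P(not A) = 0.2870


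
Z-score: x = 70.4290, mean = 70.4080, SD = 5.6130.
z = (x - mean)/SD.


z = (70.4290 - 70.4080)/5.6130
= 0.0210/5.6130
= 0.0037

z = 0.0037


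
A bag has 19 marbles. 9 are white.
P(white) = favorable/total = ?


P = 9/19 = 0.4737

P = 0.4737


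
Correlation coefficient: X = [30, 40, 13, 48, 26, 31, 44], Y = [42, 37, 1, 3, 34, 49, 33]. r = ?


Mean X = 33.1429, Mean Y = 28.4286
SD X = 11.063822, SD Y = 17.450805
Cov = 22.367347
r = 22.367347/(11.063822*17.450805) = 0.1158

r = 0.1158


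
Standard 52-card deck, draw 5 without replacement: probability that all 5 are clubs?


P(all clubs) = (13/52) × (12/51) × (11/50) × (10/49) × (9/48)
= 0.0005

P = 0.0005


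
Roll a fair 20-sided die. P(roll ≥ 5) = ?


Favorable outcomes (roll ≥ 5): 16
Total outcomes = 20
P = 16/20 = 0.8000

P = 0.8000


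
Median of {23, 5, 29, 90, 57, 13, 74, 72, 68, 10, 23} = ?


Sorted: 5, 10, 13, 23, 23, 29, 57, 68, 72, 74, 90
n = 11 (odd)
Middle value = 29

Median = 29


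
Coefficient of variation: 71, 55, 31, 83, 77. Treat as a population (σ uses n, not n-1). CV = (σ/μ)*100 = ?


Mean = 63.4000
SD = 18.6933
CV = (18.6933/63.4000)*100 = 29.4847%

CV = 29.4847%


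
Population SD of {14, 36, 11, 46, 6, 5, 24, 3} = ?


Mean = 18.1250
Variance = 218.3594
SD = sqrt(218.3594) = 14.7770

SD = 14.7770


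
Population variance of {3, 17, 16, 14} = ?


Mean = 12.5000
Squared deviations: 90.2500, 20.2500, 12.2500, 2.2500
Sum = 125.0000
Variance = 125.0000/4 = 31.2500

Variance = 31.2500


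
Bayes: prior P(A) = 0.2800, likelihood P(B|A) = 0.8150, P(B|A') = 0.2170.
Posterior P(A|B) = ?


P(B) = P(B|A)*P(A) + P(B|A')*P(A')
= 0.8150*0.2800 + 0.2170*0.7200
= 0.228200 + 0.156240 = 0.384440
P(A|B) = 0.228200/0.384440 = 0.5936

P(A|B) = 0.5936


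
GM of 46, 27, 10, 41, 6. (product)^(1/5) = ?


Product = 46 × 27 × 10 × 41 × 6 = 3055320
GM = 3055320^(1/5) = 19.8158

GM = 19.8158


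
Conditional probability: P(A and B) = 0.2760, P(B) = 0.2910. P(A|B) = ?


P(A|B) = 0.2760/0.2910 = 0.9485

P(A|B) = 0.9485


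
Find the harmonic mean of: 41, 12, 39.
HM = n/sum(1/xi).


Sum of reciprocals = 1/41 + 1/12 + 1/39 = 0.133365
HM = 3/0.133365 = 22.4947

HM = 22.4947


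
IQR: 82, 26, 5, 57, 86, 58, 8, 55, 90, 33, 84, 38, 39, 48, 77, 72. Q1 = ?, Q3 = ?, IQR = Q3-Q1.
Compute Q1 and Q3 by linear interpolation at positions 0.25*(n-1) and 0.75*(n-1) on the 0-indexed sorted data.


Sorted: 5, 8, 26, 33, 38, 39, 48, 55, 57, 58, 72, 77, 82, 84, 86, 90
Q1 (25th %ile) = 36.7500
Q3 (75th %ile) = 78.2500
IQR = 78.2500 - 36.7500 = 41.5000

IQR = 41.5000


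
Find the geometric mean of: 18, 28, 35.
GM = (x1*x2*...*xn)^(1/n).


Product = 18 × 28 × 35 = 17640
GM = 17640^(1/3) = 26.0315

GM = 26.0315


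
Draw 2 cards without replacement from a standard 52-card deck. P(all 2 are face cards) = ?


P(all face cards) = (12/52) × (11/51)
= 0.0498

P = 0.0498


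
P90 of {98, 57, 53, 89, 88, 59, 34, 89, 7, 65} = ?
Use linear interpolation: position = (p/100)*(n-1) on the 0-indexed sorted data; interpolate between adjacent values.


Sorted: 7, 34, 53, 57, 59, 65, 88, 89, 89, 98
n = 10
Index = 90/100 * 9 = 8.1000
Lower = data[8] = 89, Upper = data[9] = 98
P90 = 89 + 0.1000*(9) = 89.9000

P90 = 89.9000


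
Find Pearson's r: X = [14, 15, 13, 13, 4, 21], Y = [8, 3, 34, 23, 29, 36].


Mean X = 13.3333, Mean Y = 22.1667
SD X = 4.988877, SD Y = 12.562068
Cov = -0.555556
r = -0.555556/(4.988877*12.562068) = -0.0089

r = -0.0089


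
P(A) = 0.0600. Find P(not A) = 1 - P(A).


P(not A) = 1 - 0.0600 = 0.9400

P(not A) = 0.9400


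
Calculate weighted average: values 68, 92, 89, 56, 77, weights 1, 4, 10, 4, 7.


Numerator = 68*1 + 92*4 + 89*10 + 56*4 + 77*7 = 2089
Denominator = 1 + 4 + 10 + 4 + 7 = 26
WM = 2089/26 = 80.3462

WM = 80.3462


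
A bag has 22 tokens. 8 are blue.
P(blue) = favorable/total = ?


P = 8/22 = 0.3636

P = 0.3636


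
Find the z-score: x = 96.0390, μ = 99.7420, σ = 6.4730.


z = (96.0390 - 99.7420)/6.4730
= -3.7030/6.4730
= -0.5721

z = -0.5721


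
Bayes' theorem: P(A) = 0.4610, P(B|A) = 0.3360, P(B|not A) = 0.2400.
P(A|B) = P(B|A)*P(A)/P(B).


P(B) = P(B|A)*P(A) + P(B|A')*P(A')
= 0.3360*0.4610 + 0.2400*0.5390
= 0.154896 + 0.129360 = 0.284256
P(A|B) = 0.154896/0.284256 = 0.5449

P(A|B) = 0.5449


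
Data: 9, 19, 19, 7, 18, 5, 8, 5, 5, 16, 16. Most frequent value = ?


Frequencies: 5:3, 7:1, 8:1, 9:1, 16:2, 18:1, 19:2
Max frequency = 3
Mode = 5

Mode = 5


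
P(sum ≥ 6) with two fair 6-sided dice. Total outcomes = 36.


Total outcomes = 6×6 = 36
Favorable (sum ≥ 6): 26
P = 26/36 = 0.7222

P = 0.7222


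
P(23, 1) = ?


P(23,1) = 23!/22!
= 25852016738884976640000/1124000727777607680000
= 23

P(23,1) = 23


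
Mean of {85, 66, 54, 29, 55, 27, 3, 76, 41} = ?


Sum = 85 + 66 + 54 + 29 + 55 + 27 + 3 + 76 + 41 = 436
n = 9
Mean = 436/9 = 48.4444

Mean = 48.4444


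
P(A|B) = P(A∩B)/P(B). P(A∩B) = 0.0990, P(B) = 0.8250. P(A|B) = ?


P(A|B) = 0.0990/0.8250 = 0.1200

P(A|B) = 0.1200


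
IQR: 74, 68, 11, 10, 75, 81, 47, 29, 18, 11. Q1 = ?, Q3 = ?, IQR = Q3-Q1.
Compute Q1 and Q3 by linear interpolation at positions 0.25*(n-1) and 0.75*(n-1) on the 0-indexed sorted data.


Sorted: 10, 11, 11, 18, 29, 47, 68, 74, 75, 81
Q1 (25th %ile) = 12.7500
Q3 (75th %ile) = 72.5000
IQR = 72.5000 - 12.7500 = 59.7500

IQR = 59.7500


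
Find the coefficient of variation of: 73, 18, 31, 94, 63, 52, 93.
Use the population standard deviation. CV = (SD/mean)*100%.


Mean = 60.5714
SD = 26.9648
CV = (26.9648/60.5714)*100 = 44.5174%

CV = 44.5174%


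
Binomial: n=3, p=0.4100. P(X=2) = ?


C(3,2) = 3
p^2 = 0.168100
(1-p)^1 = 0.590000
P = 3 * 0.168100 * 0.590000 = 0.2975

P(X=2) = 0.2975


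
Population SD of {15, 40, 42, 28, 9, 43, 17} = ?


Mean = 27.7143
Variance = 173.6327
SD = sqrt(173.6327) = 13.1770

SD = 13.1770


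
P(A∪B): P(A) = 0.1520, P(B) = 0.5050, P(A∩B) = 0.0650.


P(A∪B) = 0.1520 + 0.5050 - 0.0650
= 0.6570 - 0.0650
= 0.5920

P(A∪B) = 0.5920


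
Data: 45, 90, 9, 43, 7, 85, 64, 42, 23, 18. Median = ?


Sorted: 7, 9, 18, 23, 42, 43, 45, 64, 85, 90
n = 10 (even)
Middle values: 42 and 43
Median = (42+43)/2 = 42.5000

Median = 42.5000


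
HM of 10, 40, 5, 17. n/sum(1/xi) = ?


Sum of reciprocals = 1/10 + 1/40 + 1/5 + 1/17 = 0.383824
HM = 4/0.383824 = 10.4215

HM = 10.4215


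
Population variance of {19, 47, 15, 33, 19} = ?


Mean = 26.6000
Squared deviations: 57.7600, 416.1600, 134.5600, 40.9600, 57.7600
Sum = 707.2000
Variance = 707.2000/5 = 141.4400

Variance = 141.4400


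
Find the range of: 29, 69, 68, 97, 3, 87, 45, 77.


Max = 97, Min = 3
Range = 97 - 3 = 94

Range = 94


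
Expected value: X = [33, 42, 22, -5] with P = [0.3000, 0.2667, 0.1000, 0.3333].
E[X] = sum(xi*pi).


E[X] = 33*0.3000 + 42*0.2667 + 22*0.1000 - 5*0.3333
= 9.9000 + 11.2014 + 2.2000 - 1.6665
= 21.6349

E[X] = 21.6349


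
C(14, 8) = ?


C(14,8) = 14!/(8! × 6!)
= 87178291200/(40320 × 720)
= 3003

C(14,8) = 3003


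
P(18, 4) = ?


P(18,4) = 18!/14!
= 6402373705728000/87178291200
= 73440

P(18,4) = 73440


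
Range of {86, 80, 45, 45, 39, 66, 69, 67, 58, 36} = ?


Max = 86, Min = 36
Range = 86 - 36 = 50

Range = 50


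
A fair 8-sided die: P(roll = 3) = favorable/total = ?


Favorable outcomes (roll = 3): 1
Total outcomes = 8
P = 1/8 = 0.1250

P = 0.1250


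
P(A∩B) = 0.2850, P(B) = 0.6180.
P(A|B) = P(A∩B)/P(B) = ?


P(A|B) = 0.2850/0.6180 = 0.4612

P(A|B) = 0.4612


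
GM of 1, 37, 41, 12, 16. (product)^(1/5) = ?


Product = 1 × 37 × 41 × 12 × 16 = 291264
GM = 291264^(1/5) = 12.3839

GM = 12.3839


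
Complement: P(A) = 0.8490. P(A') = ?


P(not A) = 1 - 0.8490 = 0.1510

P(not A) = 0.1510


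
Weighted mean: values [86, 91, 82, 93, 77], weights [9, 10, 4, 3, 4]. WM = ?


Numerator = 86*9 + 91*10 + 82*4 + 93*3 + 77*4 = 2599
Denominator = 9 + 10 + 4 + 3 + 4 = 30
WM = 2599/30 = 86.6333

WM = 86.6333


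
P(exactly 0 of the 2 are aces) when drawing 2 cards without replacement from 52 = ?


Hypergeometric: P(X=0) = C(4,0)·C(48,2) / C(52,2)
= 1 × 1128 / 1326
= 1128/1326 = 0.8507

P = 0.8507


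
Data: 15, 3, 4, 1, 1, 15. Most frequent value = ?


Frequencies: 1:2, 3:1, 4:1, 15:2
Max frequency = 2
Mode = 1, 15

Mode = 1, 15


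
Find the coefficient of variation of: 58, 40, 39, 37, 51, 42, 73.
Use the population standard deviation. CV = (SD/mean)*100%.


Mean = 48.5714
SD = 12.1521
CV = (12.1521/48.5714)*100 = 25.0190%

CV = 25.0190%


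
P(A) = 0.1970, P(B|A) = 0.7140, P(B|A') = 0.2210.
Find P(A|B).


P(B) = P(B|A)*P(A) + P(B|A')*P(A')
= 0.7140*0.1970 + 0.2210*0.8030
= 0.140658 + 0.177463 = 0.318121
P(A|B) = 0.140658/0.318121 = 0.4422

P(A|B) = 0.4422


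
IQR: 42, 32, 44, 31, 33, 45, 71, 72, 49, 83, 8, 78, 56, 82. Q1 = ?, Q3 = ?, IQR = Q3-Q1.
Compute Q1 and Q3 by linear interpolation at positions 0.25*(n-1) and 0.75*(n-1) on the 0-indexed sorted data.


Sorted: 8, 31, 32, 33, 42, 44, 45, 49, 56, 71, 72, 78, 82, 83
Q1 (25th %ile) = 35.2500
Q3 (75th %ile) = 71.7500
IQR = 71.7500 - 35.2500 = 36.5000

IQR = 36.5000


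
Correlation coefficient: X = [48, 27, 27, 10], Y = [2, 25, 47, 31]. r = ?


Mean X = 28.0000, Mean Y = 26.2500
SD X = 13.472194, SD Y = 16.145820
Cov = -147.500000
r = -147.500000/(13.472194*16.145820) = -0.6781

r = -0.6781


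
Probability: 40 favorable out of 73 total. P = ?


P = 40/73 = 0.5479

P = 0.5479


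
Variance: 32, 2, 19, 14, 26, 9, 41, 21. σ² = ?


Mean = 20.5000
Squared deviations: 132.2500, 342.2500, 2.2500, 42.2500, 30.2500, 132.2500, 420.2500, 0.2500
Sum = 1102.0000
Variance = 1102.0000/8 = 137.7500

Variance = 137.7500


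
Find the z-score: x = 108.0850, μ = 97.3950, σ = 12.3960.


z = (108.0850 - 97.3950)/12.3960
= 10.6900/12.3960
= 0.8624

z = 0.8624


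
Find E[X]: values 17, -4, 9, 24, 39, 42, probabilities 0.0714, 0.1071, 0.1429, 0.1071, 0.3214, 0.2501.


E[X] = 17*0.0714 - 4*0.1071 + 9*0.1429 + 24*0.1071 + 39*0.3214 + 42*0.2501
= 1.2138 - 0.4284 + 1.2861 + 2.5704 + 12.5346 + 10.5042
= 27.6807

E[X] = 27.6807


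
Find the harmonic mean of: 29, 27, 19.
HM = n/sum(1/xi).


Sum of reciprocals = 1/29 + 1/27 + 1/19 = 0.124151
HM = 3/0.124151 = 24.1640

HM = 24.1640


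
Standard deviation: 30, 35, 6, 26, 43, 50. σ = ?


Mean = 31.6667
Variance = 194.8889
SD = sqrt(194.8889) = 13.9603

SD = 13.9603


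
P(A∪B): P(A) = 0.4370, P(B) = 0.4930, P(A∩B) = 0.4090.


P(A∪B) = 0.4370 + 0.4930 - 0.4090
= 0.9300 - 0.4090
= 0.5210

P(A∪B) = 0.5210


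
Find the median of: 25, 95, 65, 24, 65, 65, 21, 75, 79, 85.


Sorted: 21, 24, 25, 65, 65, 65, 75, 79, 85, 95
n = 10 (even)
Middle values: 65 and 65
Median = (65+65)/2 = 65.0000

Median = 65.0000


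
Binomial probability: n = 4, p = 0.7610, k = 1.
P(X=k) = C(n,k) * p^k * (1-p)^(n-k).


C(4,1) = 4
p^1 = 0.761000
(1-p)^3 = 0.013652
P = 4 * 0.761000 * 0.013652 = 0.0416

P(X=1) = 0.0416


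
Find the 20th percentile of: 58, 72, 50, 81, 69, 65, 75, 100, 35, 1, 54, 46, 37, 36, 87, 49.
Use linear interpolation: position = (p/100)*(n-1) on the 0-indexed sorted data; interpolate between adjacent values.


Sorted: 1, 35, 36, 37, 46, 49, 50, 54, 58, 65, 69, 72, 75, 81, 87, 100
n = 16
Index = 20/100 * 15 = 3.0000
Lower = data[3] = 37, Upper = data[4] = 46
P20 = 37 + 0*(9) = 37.0000

P20 = 37.0000


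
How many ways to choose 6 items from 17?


C(17,6) = 17!/(6! × 11!)
= 355687428096000/(720 × 39916800)
= 12376

C(17,6) = 12376


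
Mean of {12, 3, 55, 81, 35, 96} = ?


Sum = 12 + 3 + 55 + 81 + 35 + 96 = 282
n = 6
Mean = 282/6 = 47.0000

Mean = 47.0000


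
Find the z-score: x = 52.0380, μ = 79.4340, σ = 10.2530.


z = (52.0380 - 79.4340)/10.2530
= -27.3960/10.2530
= -2.6720

z = -2.6720


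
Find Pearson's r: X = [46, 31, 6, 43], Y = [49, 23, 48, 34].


Mean X = 31.5000, Mean Y = 38.5000
SD X = 15.755951, SD Y = 10.735455
Cov = -33.500000
r = -33.500000/(15.755951*10.735455) = -0.1981

r = -0.1981


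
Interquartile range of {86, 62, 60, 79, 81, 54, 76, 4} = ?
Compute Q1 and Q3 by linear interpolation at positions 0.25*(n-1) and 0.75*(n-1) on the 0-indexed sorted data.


Sorted: 4, 54, 60, 62, 76, 79, 81, 86
Q1 (25th %ile) = 58.5000
Q3 (75th %ile) = 79.5000
IQR = 79.5000 - 58.5000 = 21.0000

IQR = 21.0000


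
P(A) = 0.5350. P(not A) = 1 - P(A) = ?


P(not A) = 1 - 0.5350 = 0.4650

P(not A) = 0.4650


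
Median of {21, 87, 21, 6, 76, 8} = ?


Sorted: 6, 8, 21, 21, 76, 87
n = 6 (even)
Middle values: 21 and 21
Median = (21+21)/2 = 21.0000

Median = 21.0000


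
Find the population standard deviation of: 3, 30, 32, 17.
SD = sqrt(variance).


Mean = 20.5000
Variance = 135.2500
SD = sqrt(135.2500) = 11.6297

SD = 11.6297


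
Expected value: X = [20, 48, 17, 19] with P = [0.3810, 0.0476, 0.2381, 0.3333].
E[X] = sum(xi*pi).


E[X] = 20*0.3810 + 48*0.0476 + 17*0.2381 + 19*0.3333
= 7.6200 + 2.2848 + 4.0477 + 6.3327
= 20.2852

E[X] = 20.2852


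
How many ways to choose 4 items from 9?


C(9,4) = 9!/(4! × 5!)
= 362880/(24 × 120)
= 126

C(9,4) = 126


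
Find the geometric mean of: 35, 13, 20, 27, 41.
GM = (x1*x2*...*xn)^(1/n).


Product = 35 × 13 × 20 × 27 × 41 = 10073700
GM = 10073700^(1/5) = 25.1558

GM = 25.1558


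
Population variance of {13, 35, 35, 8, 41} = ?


Mean = 26.4000
Squared deviations: 179.5600, 73.9600, 73.9600, 338.5600, 213.1600
Sum = 879.2000
Variance = 879.2000/5 = 175.8400

Variance = 175.8400


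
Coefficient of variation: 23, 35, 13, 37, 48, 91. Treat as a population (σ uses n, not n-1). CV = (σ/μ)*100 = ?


Mean = 41.1667
SD = 24.8624
CV = (24.8624/41.1667)*100 = 60.3945%

CV = 60.3945%


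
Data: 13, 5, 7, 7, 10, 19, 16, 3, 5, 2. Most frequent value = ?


Frequencies: 2:1, 3:1, 5:2, 7:2, 10:1, 13:1, 16:1, 19:1
Max frequency = 2
Mode = 5, 7

Mode = 5, 7


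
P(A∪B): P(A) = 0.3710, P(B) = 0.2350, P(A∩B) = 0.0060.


P(A∪B) = 0.3710 + 0.2350 - 0.0060
= 0.6060 - 0.0060
= 0.6000

P(A∪B) = 0.6000


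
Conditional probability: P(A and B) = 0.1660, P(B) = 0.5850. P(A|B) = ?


P(A|B) = 0.1660/0.5850 = 0.2838

P(A|B) = 0.2838


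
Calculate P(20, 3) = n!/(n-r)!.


P(20,3) = 20!/17!
= 2432902008176640000/355687428096000
= 6840

P(20,3) = 6840


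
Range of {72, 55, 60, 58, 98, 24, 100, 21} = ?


Max = 100, Min = 21
Range = 100 - 21 = 79

Range = 79


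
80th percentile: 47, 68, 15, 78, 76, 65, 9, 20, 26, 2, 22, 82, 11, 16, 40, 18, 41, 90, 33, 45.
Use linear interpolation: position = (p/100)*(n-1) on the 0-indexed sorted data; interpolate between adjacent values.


Sorted: 2, 9, 11, 15, 16, 18, 20, 22, 26, 33, 40, 41, 45, 47, 65, 68, 76, 78, 82, 90
n = 20
Index = 80/100 * 19 = 15.2000
Lower = data[15] = 68, Upper = data[16] = 76
P80 = 68 + 0.2000*(8) = 69.6000

P80 = 69.6000


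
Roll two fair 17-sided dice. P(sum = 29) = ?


Total outcomes = 17×17 = 289
Favorable (sum = 29): 6
P = 6/289 = 0.0208

P = 0.0208


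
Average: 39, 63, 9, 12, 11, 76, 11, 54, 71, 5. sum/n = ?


Sum = 39 + 63 + 9 + 12 + 11 + 76 + 11 + 54 + 71 + 5 = 351
n = 10
Mean = 351/10 = 35.1000

Mean = 35.1000


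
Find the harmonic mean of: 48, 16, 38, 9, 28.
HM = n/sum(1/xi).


Sum of reciprocals = 1/48 + 1/16 + 1/38 + 1/9 + 1/28 = 0.256475
HM = 5/0.256475 = 19.4951

HM = 19.4951


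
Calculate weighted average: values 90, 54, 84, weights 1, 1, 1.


Numerator = 90*1 + 54*1 + 84*1 = 228
Denominator = 1 + 1 + 1 = 3
WM = 228/3 = 76.0000

WM = 76.0000


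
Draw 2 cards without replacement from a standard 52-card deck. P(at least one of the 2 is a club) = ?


P(at least one) = 1 - P(none)
P(none) = (39/52) × (38/51) = 0.558824
P(at least one) = 1 - 0.558824 = 0.4412

P = 0.4412


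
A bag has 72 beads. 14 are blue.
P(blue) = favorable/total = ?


P = 14/72 = 0.1944

P = 0.1944


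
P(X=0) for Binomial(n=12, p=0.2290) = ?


C(12,0) = 1
p^0 = 1.000000
(1-p)^12 = 0.044122
P = 1 * 1.000000 * 0.044122 = 0.0441

P(X=0) = 0.0441


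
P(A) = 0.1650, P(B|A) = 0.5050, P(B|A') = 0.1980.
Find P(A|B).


P(B) = P(B|A)*P(A) + P(B|A')*P(A')
= 0.5050*0.1650 + 0.1980*0.8350
= 0.083325 + 0.165330 = 0.248655
P(A|B) = 0.083325/0.248655 = 0.3351

P(A|B) = 0.3351


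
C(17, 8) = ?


C(17,8) = 17!/(8! × 9!)
= 355687428096000/(40320 × 362880)
= 24310

C(17,8) = 24310


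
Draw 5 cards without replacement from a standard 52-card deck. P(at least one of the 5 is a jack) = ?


P(at least one) = 1 - P(none)
P(none) = (48/52) × (47/51) × (46/50) × (45/49) × (44/48) = 0.658842
P(at least one) = 1 - 0.658842 = 0.3412

P = 0.3412


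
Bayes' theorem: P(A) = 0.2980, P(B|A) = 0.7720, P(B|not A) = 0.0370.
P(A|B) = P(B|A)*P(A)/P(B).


P(B) = P(B|A)*P(A) + P(B|A')*P(A')
= 0.7720*0.2980 + 0.0370*0.7020
= 0.230056 + 0.025974 = 0.256030
P(A|B) = 0.230056/0.256030 = 0.8986

P(A|B) = 0.8986


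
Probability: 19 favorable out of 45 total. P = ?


P = 19/45 = 0.4222

P = 0.4222


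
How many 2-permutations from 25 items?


P(25,2) = 25!/23!
= 15511210043330985984000000/25852016738884976640000
= 600

P(25,2) = 600


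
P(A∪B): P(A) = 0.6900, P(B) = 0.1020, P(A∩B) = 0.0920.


P(A∪B) = 0.6900 + 0.1020 - 0.0920
= 0.7920 - 0.0920
= 0.7000

P(A∪B) = 0.7000


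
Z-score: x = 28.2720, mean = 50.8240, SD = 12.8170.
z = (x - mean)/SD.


z = (28.2720 - 50.8240)/12.8170
= -22.5520/12.8170
= -1.7595

z = -1.7595


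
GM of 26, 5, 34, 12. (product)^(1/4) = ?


Product = 26 × 5 × 34 × 12 = 53040
GM = 53040^(1/4) = 15.1758

GM = 15.1758


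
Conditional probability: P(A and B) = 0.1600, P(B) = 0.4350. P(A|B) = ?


P(A|B) = 0.1600/0.4350 = 0.3678

P(A|B) = 0.3678


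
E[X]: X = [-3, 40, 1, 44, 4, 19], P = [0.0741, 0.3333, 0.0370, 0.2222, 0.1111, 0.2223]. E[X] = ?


E[X] = -3*0.0741 + 40*0.3333 + 1*0.0370 + 44*0.2222 + 4*0.1111 + 19*0.2223
= -0.2223 + 13.3320 + 0.0370 + 9.7768 + 0.4444 + 4.2237
= 27.5916

E[X] = 27.5916


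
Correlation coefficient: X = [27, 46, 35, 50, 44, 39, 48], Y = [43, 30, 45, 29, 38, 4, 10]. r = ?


Mean X = 41.2857, Mean Y = 28.4286
SD X = 7.553888, SD Y = 14.724684
Cov = -48.836735
r = -48.836735/(7.553888*14.724684) = -0.4391

r = -0.4391


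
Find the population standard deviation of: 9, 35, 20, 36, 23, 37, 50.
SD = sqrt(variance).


Mean = 30.0000
Variance = 157.1429
SD = sqrt(157.1429) = 12.5357

SD = 12.5357


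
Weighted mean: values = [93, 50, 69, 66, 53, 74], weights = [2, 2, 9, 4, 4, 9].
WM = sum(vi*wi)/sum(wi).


Numerator = 93*2 + 50*2 + 69*9 + 66*4 + 53*4 + 74*9 = 2049
Denominator = 2 + 2 + 9 + 4 + 4 + 9 = 30
WM = 2049/30 = 68.3000

WM = 68.3000


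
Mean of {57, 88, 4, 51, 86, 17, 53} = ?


Sum = 57 + 88 + 4 + 51 + 86 + 17 + 53 = 356
n = 7
Mean = 356/7 = 50.8571

Mean = 50.8571


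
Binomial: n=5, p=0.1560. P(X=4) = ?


C(5,4) = 5
p^4 = 0.000592
(1-p)^1 = 0.844000
P = 5 * 0.000592 * 0.844000 = 0.0025

P(X=4) = 0.0025


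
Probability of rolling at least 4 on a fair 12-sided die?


Favorable outcomes (roll ≥ 4): 9
Total outcomes = 12
P = 9/12 = 0.7500

P = 0.7500


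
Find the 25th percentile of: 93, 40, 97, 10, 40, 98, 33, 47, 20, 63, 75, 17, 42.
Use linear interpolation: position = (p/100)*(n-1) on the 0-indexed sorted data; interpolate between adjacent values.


Sorted: 10, 17, 20, 33, 40, 40, 42, 47, 63, 75, 93, 97, 98
n = 13
Index = 25/100 * 12 = 3.0000
Lower = data[3] = 33, Upper = data[4] = 40
P25 = 33 + 0*(7) = 33.0000

P25 = 33.0000


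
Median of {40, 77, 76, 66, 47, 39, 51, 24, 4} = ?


Sorted: 4, 24, 39, 40, 47, 51, 66, 76, 77
n = 9 (odd)
Middle value = 47

Median = 47


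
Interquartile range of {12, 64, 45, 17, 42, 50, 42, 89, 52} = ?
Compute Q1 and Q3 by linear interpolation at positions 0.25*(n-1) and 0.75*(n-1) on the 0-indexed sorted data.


Sorted: 12, 17, 42, 42, 45, 50, 52, 64, 89
Q1 (25th %ile) = 42.0000
Q3 (75th %ile) = 52.0000
IQR = 52.0000 - 42.0000 = 10.0000

IQR = 10.0000


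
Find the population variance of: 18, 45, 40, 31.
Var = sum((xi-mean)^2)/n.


Mean = 33.5000
Squared deviations: 240.2500, 132.2500, 42.2500, 6.2500
Sum = 421.0000
Variance = 421.0000/4 = 105.2500

Variance = 105.2500


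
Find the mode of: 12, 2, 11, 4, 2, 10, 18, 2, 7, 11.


Frequencies: 2:3, 4:1, 7:1, 10:1, 11:2, 12:1, 18:1
Max frequency = 3
Mode = 2

Mode = 2


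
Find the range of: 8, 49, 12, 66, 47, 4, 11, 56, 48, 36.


Max = 66, Min = 4
Range = 66 - 4 = 62

Range = 62


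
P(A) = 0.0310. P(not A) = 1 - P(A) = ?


P(not A) = 1 - 0.0310 = 0.9690

P(not A) = 0.9690


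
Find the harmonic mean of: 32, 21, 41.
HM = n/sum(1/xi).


Sum of reciprocals = 1/32 + 1/21 + 1/41 = 0.103259
HM = 3/0.103259 = 29.0531

HM = 29.0531


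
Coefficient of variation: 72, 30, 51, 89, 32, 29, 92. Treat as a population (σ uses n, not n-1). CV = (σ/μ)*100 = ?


Mean = 56.4286
SD = 25.7619
CV = (25.7619/56.4286)*100 = 45.6539%

CV = 45.6539%


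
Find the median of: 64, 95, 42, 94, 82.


Sorted: 42, 64, 82, 94, 95
n = 5 (odd)
Middle value = 82

Median = 82


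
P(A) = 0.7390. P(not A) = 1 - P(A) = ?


P(not A) = 1 - 0.7390 = 0.2610

P(not A) = 0.2610


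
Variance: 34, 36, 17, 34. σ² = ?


Mean = 30.2500
Squared deviations: 14.0625, 33.0625, 175.5625, 14.0625
Sum = 236.7500
Variance = 236.7500/4 = 59.1875

Variance = 59.1875


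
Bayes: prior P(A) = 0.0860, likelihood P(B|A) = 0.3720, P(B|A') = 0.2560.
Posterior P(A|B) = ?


P(B) = P(B|A)*P(A) + P(B|A')*P(A')
= 0.3720*0.0860 + 0.2560*0.9140
= 0.031992 + 0.233984 = 0.265976
P(A|B) = 0.031992/0.265976 = 0.1203

P(A|B) = 0.1203


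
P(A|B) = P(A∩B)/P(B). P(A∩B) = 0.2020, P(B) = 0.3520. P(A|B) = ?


P(A|B) = 0.2020/0.3520 = 0.5739

P(A|B) = 0.5739


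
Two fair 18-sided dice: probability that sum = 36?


Total outcomes = 18×18 = 324
Favorable (sum = 36): 1
P = 1/324 = 0.0031

P = 0.0031


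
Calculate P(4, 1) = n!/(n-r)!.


P(4,1) = 4!/3!
= 24/6
= 4

P(4,1) = 4


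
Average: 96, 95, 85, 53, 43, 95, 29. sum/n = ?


Sum = 96 + 95 + 85 + 53 + 43 + 95 + 29 = 496
n = 7
Mean = 496/7 = 70.8571

Mean = 70.8571


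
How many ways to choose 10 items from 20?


C(20,10) = 20!/(10! × 10!)
= 2432902008176640000/(3628800 × 3628800)
= 184756

C(20,10) = 184756


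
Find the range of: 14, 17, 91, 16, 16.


Max = 91, Min = 14
Range = 91 - 14 = 77

Range = 77


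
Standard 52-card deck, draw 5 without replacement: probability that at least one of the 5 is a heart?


P(at least one) = 1 - P(none)
P(none) = (39/52) × (38/51) × (37/50) × (36/49) × (35/48) = 0.221534
P(at least one) = 1 - 0.221534 = 0.7785

P = 0.7785


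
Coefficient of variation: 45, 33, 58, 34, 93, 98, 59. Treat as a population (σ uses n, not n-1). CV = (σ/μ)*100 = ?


Mean = 60.0000
SD = 24.4014
CV = (24.4014/60.0000)*100 = 40.6690%

CV = 40.6690%


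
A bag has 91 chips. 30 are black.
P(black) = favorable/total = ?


P = 30/91 = 0.3297

P = 0.3297


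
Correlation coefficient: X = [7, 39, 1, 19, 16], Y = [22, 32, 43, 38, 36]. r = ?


Mean X = 16.4000, Mean Y = 34.2000
SD X = 12.986146, SD Y = 7.054077
Cov = -12.280000
r = -12.280000/(12.986146*7.054077) = -0.1341

r = -0.1341


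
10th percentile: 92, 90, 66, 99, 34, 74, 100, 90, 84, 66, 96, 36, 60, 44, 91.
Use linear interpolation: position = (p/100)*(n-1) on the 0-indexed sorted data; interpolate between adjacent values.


Sorted: 34, 36, 44, 60, 66, 66, 74, 84, 90, 90, 91, 92, 96, 99, 100
n = 15
Index = 10/100 * 14 = 1.4000
Lower = data[1] = 36, Upper = data[2] = 44
P10 = 36 + 0.4000*(8) = 39.2000

P10 = 39.2000


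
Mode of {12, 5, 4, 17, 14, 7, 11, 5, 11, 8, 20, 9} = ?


Frequencies: 4:1, 5:2, 7:1, 8:1, 9:1, 11:2, 12:1, 14:1, 17:1, 20:1
Max frequency = 2
Mode = 5, 11

Mode = 5, 11


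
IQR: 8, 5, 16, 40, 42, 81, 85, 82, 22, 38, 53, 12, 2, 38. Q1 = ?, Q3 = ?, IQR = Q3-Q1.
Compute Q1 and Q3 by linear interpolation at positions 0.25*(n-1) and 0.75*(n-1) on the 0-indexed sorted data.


Sorted: 2, 5, 8, 12, 16, 22, 38, 38, 40, 42, 53, 81, 82, 85
Q1 (25th %ile) = 13.0000
Q3 (75th %ile) = 50.2500
IQR = 50.2500 - 13.0000 = 37.2500

IQR = 37.2500


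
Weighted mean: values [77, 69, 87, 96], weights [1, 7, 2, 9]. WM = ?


Numerator = 77*1 + 69*7 + 87*2 + 96*9 = 1598
Denominator = 1 + 7 + 2 + 9 = 19
WM = 1598/19 = 84.1053

WM = 84.1053


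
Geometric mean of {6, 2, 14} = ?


Product = 6 × 2 × 14 = 168
GM = 168^(1/3) = 5.5178

GM = 5.5178


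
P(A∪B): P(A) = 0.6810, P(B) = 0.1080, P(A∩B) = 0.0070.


P(A∪B) = 0.6810 + 0.1080 - 0.0070
= 0.7890 - 0.0070
= 0.7820

P(A∪B) = 0.7820


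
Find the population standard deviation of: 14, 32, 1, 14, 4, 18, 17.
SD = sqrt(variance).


Mean = 14.2857
Variance = 88.2041
SD = sqrt(88.2041) = 9.3917

SD = 9.3917


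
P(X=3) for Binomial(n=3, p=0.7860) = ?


C(3,3) = 1
p^3 = 0.485588
(1-p)^0 = 1.000000
P = 1 * 0.485588 * 1.000000 = 0.4856

P(X=3) = 0.4856


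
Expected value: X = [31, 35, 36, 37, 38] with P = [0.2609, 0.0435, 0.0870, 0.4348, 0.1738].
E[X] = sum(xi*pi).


E[X] = 31*0.2609 + 35*0.0435 + 36*0.0870 + 37*0.4348 + 38*0.1738
= 8.0879 + 1.5225 + 3.1320 + 16.0876 + 6.6044
= 35.4344

E[X] = 35.4344


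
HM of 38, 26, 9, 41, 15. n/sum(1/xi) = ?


Sum of reciprocals = 1/38 + 1/26 + 1/9 + 1/41 + 1/15 = 0.266945
HM = 5/0.266945 = 18.7304

HM = 18.7304


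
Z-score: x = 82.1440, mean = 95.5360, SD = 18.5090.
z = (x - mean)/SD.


z = (82.1440 - 95.5360)/18.5090
= -13.3920/18.5090
= -0.7235

z = -0.7235


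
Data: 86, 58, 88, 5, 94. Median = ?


Sorted: 5, 58, 86, 88, 94
n = 5 (odd)
Middle value = 86

Median = 86


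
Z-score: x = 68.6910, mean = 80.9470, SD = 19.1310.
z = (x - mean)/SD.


z = (68.6910 - 80.9470)/19.1310
= -12.2560/19.1310
= -0.6406

z = -0.6406


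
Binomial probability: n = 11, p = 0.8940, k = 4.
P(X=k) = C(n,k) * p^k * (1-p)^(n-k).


C(11,4) = 330
p^4 = 0.638778
(1-p)^7 = 1.503630e-07
P = 330 * 0.638778 * 1.503630e-07 = 3.1696e-05

P(X=4) = 3.1696e-05


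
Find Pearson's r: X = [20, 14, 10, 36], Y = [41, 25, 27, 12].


Mean X = 20.0000, Mean Y = 26.2500
SD X = 9.899495, SD Y = 10.280443
Cov = -57.000000
r = -57.000000/(9.899495*10.280443) = -0.5601

r = -0.5601


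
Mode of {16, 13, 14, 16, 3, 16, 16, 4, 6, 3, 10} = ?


Frequencies: 3:2, 4:1, 6:1, 10:1, 13:1, 14:1, 16:4
Max frequency = 4
Mode = 16

Mode = 16


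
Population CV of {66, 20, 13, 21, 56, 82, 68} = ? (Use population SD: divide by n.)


Mean = 46.5714
SD = 25.8228
CV = (25.8228/46.5714)*100 = 55.4477%

CV = 55.4477%


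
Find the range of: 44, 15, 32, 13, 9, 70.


Max = 70, Min = 9
Range = 70 - 9 = 61

Range = 61


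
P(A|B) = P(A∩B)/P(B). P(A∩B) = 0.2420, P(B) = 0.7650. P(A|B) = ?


P(A|B) = 0.2420/0.7650 = 0.3163

P(A|B) = 0.3163


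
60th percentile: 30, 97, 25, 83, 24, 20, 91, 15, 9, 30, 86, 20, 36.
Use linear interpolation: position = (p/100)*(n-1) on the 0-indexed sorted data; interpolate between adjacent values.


Sorted: 9, 15, 20, 20, 24, 25, 30, 30, 36, 83, 86, 91, 97
n = 13
Index = 60/100 * 12 = 7.2000
Lower = data[7] = 30, Upper = data[8] = 36
P60 = 30 + 0.2000*(6) = 31.2000

P60 = 31.2000


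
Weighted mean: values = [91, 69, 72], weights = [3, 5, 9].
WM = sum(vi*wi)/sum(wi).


Numerator = 91*3 + 69*5 + 72*9 = 1266
Denominator = 3 + 5 + 9 = 17
WM = 1266/17 = 74.4706

WM = 74.4706


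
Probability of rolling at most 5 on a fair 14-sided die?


Favorable outcomes (roll ≤ 5): 5
Total outcomes = 14
P = 5/14 = 0.3571

P = 0.3571


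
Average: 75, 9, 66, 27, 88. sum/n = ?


Sum = 75 + 9 + 66 + 27 + 88 = 265
n = 5
Mean = 265/5 = 53.0000

Mean = 53.0000


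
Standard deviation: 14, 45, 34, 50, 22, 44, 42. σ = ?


Mean = 35.8571
Variance = 151.5510
SD = sqrt(151.5510) = 12.3106

SD = 12.3106


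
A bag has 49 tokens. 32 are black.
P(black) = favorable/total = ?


P = 32/49 = 0.6531

P = 0.6531


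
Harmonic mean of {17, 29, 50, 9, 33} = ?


Sum of reciprocals = 1/17 + 1/29 + 1/50 + 1/9 + 1/33 = 0.254720
HM = 5/0.254720 = 19.6294

HM = 19.6294


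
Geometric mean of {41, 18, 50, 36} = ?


Product = 41 × 18 × 50 × 36 = 1328400
GM = 1328400^(1/4) = 33.9494

GM = 33.9494


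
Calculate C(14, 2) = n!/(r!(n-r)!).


C(14,2) = 14!/(2! × 12!)
= 87178291200/(2 × 479001600)
= 91

C(14,2) = 91


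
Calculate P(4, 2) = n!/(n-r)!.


P(4,2) = 4!/2!
= 24/2
= 12

P(4,2) = 12


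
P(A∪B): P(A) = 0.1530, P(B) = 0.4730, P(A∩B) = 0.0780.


P(A∪B) = 0.1530 + 0.4730 - 0.0780
= 0.6260 - 0.0780
= 0.5480

P(A∪B) = 0.5480


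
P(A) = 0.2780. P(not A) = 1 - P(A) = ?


P(not A) = 1 - 0.2780 = 0.7220

P(not A) = 0.7220


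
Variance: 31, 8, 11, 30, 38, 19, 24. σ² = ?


Mean = 23.0000
Squared deviations: 64.0000, 225.0000, 144.0000, 49.0000, 225.0000, 16.0000, 1.0000
Sum = 724.0000
Variance = 724.0000/7 = 103.4286

Variance = 103.4286


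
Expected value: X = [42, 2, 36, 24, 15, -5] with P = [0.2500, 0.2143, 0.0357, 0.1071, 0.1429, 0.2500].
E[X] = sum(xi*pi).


E[X] = 42*0.2500 + 2*0.2143 + 36*0.0357 + 24*0.1071 + 15*0.1429 - 5*0.2500
= 10.5000 + 0.4286 + 1.2852 + 2.5704 + 2.1435 - 1.2500
= 15.6777

E[X] = 15.6777


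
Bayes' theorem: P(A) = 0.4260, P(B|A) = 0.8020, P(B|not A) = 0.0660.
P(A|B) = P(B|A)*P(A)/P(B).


P(B) = P(B|A)*P(A) + P(B|A')*P(A')
= 0.8020*0.4260 + 0.0660*0.5740
= 0.341652 + 0.037884 = 0.379536
P(A|B) = 0.341652/0.379536 = 0.9002

P(A|B) = 0.9002


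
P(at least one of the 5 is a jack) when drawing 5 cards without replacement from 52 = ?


P(at least one) = 1 - P(none)
P(none) = (48/52) × (47/51) × (46/50) × (45/49) × (44/48) = 0.658842
P(at least one) = 1 - 0.658842 = 0.3412

P = 0.3412


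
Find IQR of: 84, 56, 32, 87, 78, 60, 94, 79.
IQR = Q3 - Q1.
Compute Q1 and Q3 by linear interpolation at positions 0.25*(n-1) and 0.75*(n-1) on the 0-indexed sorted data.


Sorted: 32, 56, 60, 78, 79, 84, 87, 94
Q1 (25th %ile) = 59.0000
Q3 (75th %ile) = 84.7500
IQR = 84.7500 - 59.0000 = 25.7500

IQR = 25.7500


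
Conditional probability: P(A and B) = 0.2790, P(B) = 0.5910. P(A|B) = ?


P(A|B) = 0.2790/0.5910 = 0.4721

P(A|B) = 0.4721


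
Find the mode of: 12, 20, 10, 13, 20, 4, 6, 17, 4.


Frequencies: 4:2, 6:1, 10:1, 12:1, 13:1, 17:1, 20:2
Max frequency = 2
Mode = 4, 20

Mode = 4, 20


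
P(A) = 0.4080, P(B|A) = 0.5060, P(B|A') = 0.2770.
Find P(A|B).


P(B) = P(B|A)*P(A) + P(B|A')*P(A')
= 0.5060*0.4080 + 0.2770*0.5920
= 0.206448 + 0.163984 = 0.370432
P(A|B) = 0.206448/0.370432 = 0.5573

P(A|B) = 0.5573


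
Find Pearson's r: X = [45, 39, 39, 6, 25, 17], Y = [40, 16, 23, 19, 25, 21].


Mean X = 28.5000, Mean Y = 24.0000
SD X = 13.805192, SD Y = 7.702813
Cov = 52.166667
r = 52.166667/(13.805192*7.702813) = 0.4906

r = 0.4906


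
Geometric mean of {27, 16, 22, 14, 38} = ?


Product = 27 × 16 × 22 × 14 × 38 = 5056128
GM = 5056128^(1/5) = 21.9161

GM = 21.9161


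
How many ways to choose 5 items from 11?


C(11,5) = 11!/(5! × 6!)
= 39916800/(120 × 720)
= 462

C(11,5) = 462


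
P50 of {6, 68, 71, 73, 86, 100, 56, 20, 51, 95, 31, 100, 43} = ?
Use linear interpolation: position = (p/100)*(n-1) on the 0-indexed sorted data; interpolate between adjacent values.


Sorted: 6, 20, 31, 43, 51, 56, 68, 71, 73, 86, 95, 100, 100
n = 13
Index = 50/100 * 12 = 6.0000
Lower = data[6] = 68, Upper = data[7] = 71
P50 = 68 + 0*(3) = 68.0000

P50 = 68.0000


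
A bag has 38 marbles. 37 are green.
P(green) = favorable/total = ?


P = 37/38 = 0.9737

P = 0.9737


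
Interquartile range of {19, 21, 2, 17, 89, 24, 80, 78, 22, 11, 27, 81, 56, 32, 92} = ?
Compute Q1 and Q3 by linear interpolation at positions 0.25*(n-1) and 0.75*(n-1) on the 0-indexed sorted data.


Sorted: 2, 11, 17, 19, 21, 22, 24, 27, 32, 56, 78, 80, 81, 89, 92
Q1 (25th %ile) = 20.0000
Q3 (75th %ile) = 79.0000
IQR = 79.0000 - 20.0000 = 59.0000

IQR = 59.0000


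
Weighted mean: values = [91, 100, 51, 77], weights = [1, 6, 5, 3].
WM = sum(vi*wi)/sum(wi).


Numerator = 91*1 + 100*6 + 51*5 + 77*3 = 1177
Denominator = 1 + 6 + 5 + 3 = 15
WM = 1177/15 = 78.4667

WM = 78.4667


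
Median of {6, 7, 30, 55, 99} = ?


Sorted: 6, 7, 30, 55, 99
n = 5 (odd)
Middle value = 30

Median = 30


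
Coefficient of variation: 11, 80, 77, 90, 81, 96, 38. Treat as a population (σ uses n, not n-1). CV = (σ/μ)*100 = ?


Mean = 67.5714
SD = 28.8090
CV = (28.8090/67.5714)*100 = 42.6349%

CV = 42.6349%


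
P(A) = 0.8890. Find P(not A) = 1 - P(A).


P(not A) = 1 - 0.8890 = 0.1110

P(not A) = 0.1110


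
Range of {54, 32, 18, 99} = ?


Max = 99, Min = 18
Range = 99 - 18 = 81

Range = 81


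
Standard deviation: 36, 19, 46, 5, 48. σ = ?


Mean = 30.8000
Variance = 271.7600
SD = sqrt(271.7600) = 16.4851

SD = 16.4851


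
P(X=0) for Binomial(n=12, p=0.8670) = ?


C(12,0) = 1
p^0 = 1.000000
(1-p)^12 = 3.063513e-11
P = 1 * 1.000000 * 3.063513e-11 = 3.0635e-11

P(X=0) = 3.0635e-11


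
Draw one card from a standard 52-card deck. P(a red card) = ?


26 red cards in 52 cards
P = 26/52 = 0.5000

P = 0.5000


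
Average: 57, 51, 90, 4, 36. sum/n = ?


Sum = 57 + 51 + 90 + 4 + 36 = 238
n = 5
Mean = 238/5 = 47.6000

Mean = 47.6000


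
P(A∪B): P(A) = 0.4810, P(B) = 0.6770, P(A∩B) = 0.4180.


P(A∪B) = 0.4810 + 0.6770 - 0.4180
= 1.1580 - 0.4180
= 0.7400

P(A∪B) = 0.7400


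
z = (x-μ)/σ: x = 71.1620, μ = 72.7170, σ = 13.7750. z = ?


z = (71.1620 - 72.7170)/13.7750
= -1.5550/13.7750
= -0.1129

z = -0.1129


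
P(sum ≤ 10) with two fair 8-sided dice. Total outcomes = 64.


Total outcomes = 8×8 = 64
Favorable (sum ≤ 10): 43
P = 43/64 = 0.6719

P = 0.6719


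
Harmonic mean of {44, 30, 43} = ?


Sum of reciprocals = 1/44 + 1/30 + 1/43 = 0.079316
HM = 3/0.079316 = 37.8232

HM = 37.8232


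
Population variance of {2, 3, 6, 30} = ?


Mean = 10.2500
Squared deviations: 68.0625, 52.5625, 18.0625, 390.0625
Sum = 528.7500
Variance = 528.7500/4 = 132.1875

Variance = 132.1875


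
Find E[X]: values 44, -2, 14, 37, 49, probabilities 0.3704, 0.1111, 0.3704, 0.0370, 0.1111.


E[X] = 44*0.3704 - 2*0.1111 + 14*0.3704 + 37*0.0370 + 49*0.1111
= 16.2976 - 0.2222 + 5.1856 + 1.3690 + 5.4439
= 28.0739

E[X] = 28.0739


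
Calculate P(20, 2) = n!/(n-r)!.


P(20,2) = 20!/18!
= 2432902008176640000/6402373705728000
= 380

P(20,2) = 380


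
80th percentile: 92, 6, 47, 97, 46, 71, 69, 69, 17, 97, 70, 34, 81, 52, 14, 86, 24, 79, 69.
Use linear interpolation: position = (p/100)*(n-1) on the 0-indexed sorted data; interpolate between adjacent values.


Sorted: 6, 14, 17, 24, 34, 46, 47, 52, 69, 69, 69, 70, 71, 79, 81, 86, 92, 97, 97
n = 19
Index = 80/100 * 18 = 14.4000
Lower = data[14] = 81, Upper = data[15] = 86
P80 = 81 + 0.4000*(5) = 83.0000

P80 = 83.0000


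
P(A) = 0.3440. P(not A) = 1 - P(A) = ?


P(not A) = 1 - 0.3440 = 0.6560

P(not A) = 0.6560


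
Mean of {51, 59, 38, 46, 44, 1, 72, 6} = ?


Sum = 51 + 59 + 38 + 46 + 44 + 1 + 72 + 6 = 317
n = 8
Mean = 317/8 = 39.6250

Mean = 39.6250


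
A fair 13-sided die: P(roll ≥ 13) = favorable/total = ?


Favorable outcomes (roll ≥ 13): 1
Total outcomes = 13
P = 1/13 = 0.0769

P = 0.0769


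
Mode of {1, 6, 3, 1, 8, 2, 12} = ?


Frequencies: 1:2, 2:1, 3:1, 6:1, 8:1, 12:1
Max frequency = 2
Mode = 1

Mode = 1
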